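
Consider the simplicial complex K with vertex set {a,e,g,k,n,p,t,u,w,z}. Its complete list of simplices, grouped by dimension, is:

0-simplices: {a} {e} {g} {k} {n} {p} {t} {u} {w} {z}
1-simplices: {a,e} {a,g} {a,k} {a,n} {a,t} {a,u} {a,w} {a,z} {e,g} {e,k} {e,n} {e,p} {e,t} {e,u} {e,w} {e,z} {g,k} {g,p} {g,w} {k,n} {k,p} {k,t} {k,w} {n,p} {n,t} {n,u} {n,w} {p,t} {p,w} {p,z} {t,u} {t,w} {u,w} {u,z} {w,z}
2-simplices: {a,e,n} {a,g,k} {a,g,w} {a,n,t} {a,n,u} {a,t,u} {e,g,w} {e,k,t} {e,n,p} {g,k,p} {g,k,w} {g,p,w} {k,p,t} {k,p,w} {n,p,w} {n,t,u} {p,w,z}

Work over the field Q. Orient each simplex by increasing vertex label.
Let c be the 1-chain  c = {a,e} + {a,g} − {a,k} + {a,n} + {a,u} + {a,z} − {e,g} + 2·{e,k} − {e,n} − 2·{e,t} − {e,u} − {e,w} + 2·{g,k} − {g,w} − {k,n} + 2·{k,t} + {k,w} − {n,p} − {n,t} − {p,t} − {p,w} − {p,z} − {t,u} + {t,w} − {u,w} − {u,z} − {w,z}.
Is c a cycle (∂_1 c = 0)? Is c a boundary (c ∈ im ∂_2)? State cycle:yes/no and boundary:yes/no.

n_0=10 n_1=35 n_2=17  [Q]
∂1: piv[ae,ag,ak,an,at,au,aw,az,ep] rk=9  ker:eg,ek,en,et,eu,ew,ez,gk,gp,gw,kn,kp,kt,kw,np,nt,nu,nw,pt,pw,pz,tu,tw,uw,uz,wz
∂2: piv[aen,agk,agw,ant,anu,atu,egw,ekt,enp,gkp,gkw,gpw,kpt,npw,pwz] rk=15  ker:kpw,ntu
∂1c = −4·{a} + 5·{e} − {g} + {k} + {n} + 2·{p} − 2·{t} + {u} − {w} − 2·{z}

cycle:no boundary:no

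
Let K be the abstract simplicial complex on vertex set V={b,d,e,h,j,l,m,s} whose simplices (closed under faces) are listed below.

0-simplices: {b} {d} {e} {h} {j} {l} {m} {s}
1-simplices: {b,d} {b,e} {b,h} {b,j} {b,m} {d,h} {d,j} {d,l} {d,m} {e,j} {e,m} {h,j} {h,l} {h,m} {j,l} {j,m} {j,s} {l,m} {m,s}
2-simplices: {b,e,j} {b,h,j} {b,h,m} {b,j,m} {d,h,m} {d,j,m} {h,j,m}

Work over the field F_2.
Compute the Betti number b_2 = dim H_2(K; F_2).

n_0=8 n_1=19 n_2=7  [Z2]
∂1: piv[bd,be,bh,bj,bm,dl,js] rk=7  ker:dh,dj,dm,ej,em,hj,hl,hm,jl,jm,lm,ms
∂2: piv[bej,bhj,bhm,bjm,dhm,djm] rk=6  ker:hjm
b_2=(7−6)−0=1

b_2=1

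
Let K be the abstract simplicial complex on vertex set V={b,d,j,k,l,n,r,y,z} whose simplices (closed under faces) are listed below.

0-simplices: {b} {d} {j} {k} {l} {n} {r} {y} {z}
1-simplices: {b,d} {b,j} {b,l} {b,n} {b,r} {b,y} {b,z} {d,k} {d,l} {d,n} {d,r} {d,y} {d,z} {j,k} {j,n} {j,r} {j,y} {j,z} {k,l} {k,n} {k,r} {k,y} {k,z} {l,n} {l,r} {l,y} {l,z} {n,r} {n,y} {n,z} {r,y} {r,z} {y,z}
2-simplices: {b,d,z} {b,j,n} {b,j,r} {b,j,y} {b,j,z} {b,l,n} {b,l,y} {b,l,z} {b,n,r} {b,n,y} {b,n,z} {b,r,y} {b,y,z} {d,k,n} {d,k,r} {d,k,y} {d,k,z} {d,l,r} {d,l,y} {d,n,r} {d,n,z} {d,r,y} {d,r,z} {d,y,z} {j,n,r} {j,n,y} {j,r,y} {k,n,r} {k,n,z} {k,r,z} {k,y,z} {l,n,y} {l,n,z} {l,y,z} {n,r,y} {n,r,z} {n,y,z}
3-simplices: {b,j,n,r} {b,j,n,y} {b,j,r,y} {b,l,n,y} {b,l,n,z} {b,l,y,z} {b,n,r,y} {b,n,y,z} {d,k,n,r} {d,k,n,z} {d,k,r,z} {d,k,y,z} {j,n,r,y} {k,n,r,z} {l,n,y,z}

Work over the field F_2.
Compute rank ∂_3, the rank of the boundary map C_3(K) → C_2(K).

rank∂_3=13

n_0=9 n_1=33 n_2=37 n_3=15  [Z2]
∂1: piv[bd,bj,bl,bn,br,by,bz,dk] rk=8  ker:dl,dn,dr,dy,dz,jk,jn,jr,jy,jz,kl,kn,kr,ky,kz,ln,lr,ly,lz,nr,ny,nz,ry,rz,yz
∂2: piv[bdz,bjn,bjr,bjy,bjz,bln,bly,blz,bnr,bny,bnz,bry,byz,dkn,dkr,dky,dkz,dlr,dly,dnr,dnz,dry,drz] rk=23  ker:dyz,jnr,jny,jry,knr,knz,krz,kyz,lny,lnz,lyz,nry,nrz,nyz
∂3: piv[bjnr,bjny,bjry,blny,blnz,blyz,bnry,bnyz,dknr,dknz,dkrz,dkyz,knrz] rk=13  ker:jnry,lnyz
rk∂_3=13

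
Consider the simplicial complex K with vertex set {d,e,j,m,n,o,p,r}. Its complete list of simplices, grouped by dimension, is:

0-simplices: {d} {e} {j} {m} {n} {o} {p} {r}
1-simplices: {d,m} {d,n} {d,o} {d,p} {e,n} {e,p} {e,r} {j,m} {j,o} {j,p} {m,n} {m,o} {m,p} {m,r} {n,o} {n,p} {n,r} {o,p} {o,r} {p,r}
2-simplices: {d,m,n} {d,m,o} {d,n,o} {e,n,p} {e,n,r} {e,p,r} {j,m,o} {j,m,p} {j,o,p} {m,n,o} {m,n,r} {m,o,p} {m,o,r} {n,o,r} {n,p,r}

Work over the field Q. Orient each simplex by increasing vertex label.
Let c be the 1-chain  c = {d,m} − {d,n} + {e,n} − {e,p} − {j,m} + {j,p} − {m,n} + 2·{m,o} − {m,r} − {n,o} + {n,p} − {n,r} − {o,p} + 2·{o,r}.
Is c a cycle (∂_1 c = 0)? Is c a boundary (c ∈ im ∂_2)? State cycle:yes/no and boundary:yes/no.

n_0=8 n_1=20 n_2=15  [Q]
∂1: piv[dm,dn,do,dp,en,er,jm] rk=7  ker:ep,jo,jp,mn,mo,mp,mr,no,np,nr,op,or,pr
∂2: piv[dmn,dmo,dno,enp,enr,epr,jmo,jmp,jop,mnr,mor] rk=11  ker:mno,mop,nor,npr
∂1c = 0
c vs im∂2: reduces to 0 ⇒ boundary

cycle:yes boundary:yes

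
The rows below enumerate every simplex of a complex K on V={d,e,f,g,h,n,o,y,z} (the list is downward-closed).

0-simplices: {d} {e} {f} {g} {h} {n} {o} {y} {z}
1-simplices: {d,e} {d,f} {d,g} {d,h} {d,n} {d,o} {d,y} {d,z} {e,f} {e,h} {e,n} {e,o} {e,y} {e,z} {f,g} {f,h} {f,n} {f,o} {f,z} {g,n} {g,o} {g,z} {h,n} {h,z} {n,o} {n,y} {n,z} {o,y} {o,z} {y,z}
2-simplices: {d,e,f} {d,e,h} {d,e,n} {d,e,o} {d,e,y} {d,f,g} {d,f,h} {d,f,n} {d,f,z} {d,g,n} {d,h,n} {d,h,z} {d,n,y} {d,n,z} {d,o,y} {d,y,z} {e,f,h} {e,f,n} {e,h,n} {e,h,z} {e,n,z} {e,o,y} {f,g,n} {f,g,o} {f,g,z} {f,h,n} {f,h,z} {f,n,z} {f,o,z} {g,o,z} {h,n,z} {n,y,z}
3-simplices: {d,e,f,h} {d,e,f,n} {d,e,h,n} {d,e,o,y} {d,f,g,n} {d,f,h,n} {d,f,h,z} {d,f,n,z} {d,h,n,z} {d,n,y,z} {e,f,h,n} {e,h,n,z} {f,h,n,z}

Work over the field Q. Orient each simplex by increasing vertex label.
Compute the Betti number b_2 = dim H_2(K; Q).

b_2=1

n_0=9 n_1=30 n_2=32 n_3=13  [Q]
∂1: piv[de,df,dg,dh,dn,do,dy,dz] rk=8  ker:ef,eh,en,eo,ey,ez,fg,fh,fn,fo,fz,gn,go,gz,hn,hz,no,ny,nz,oy,oz,yz
∂2: piv[def,deh,den,deo,dey,dfg,dfh,dfn,dfz,dgn,dhn,dhz,dny,dnz,doy,dyz,ehz,fgo,fgz,foz] rk=20  ker:efh,efn,ehn,enz,eoy,fgn,fhn,fhz,fnz,goz,hnz,nyz
∂3: piv[defh,defn,dehn,deoy,dfgn,dfhn,dfhz,dfnz,dhnz,dnyz,ehnz] rk=11  ker:efhn,fhnz
b_2=(32−20)−11=1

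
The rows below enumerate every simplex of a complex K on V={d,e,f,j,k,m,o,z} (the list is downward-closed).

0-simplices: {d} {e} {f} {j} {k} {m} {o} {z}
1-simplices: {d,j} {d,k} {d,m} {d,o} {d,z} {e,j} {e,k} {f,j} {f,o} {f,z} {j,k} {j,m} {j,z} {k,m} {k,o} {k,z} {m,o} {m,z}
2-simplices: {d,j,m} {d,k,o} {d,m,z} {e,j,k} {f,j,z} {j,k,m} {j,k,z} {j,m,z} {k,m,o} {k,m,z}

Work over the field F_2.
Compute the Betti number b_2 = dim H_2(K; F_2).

b_2=1

n_0=8 n_1=18 n_2=10  [Z2]
∂1: piv[dj,dk,dm,do,dz,ej,fj] rk=7  ker:ek,fo,fz,jk,jm,jz,km,ko,kz,mo,mz
∂2: piv[djm,dko,dmz,ejk,fjz,jkm,jkz,jmz,kmo] rk=9  ker:kmz
b_2=(10−9)−0=1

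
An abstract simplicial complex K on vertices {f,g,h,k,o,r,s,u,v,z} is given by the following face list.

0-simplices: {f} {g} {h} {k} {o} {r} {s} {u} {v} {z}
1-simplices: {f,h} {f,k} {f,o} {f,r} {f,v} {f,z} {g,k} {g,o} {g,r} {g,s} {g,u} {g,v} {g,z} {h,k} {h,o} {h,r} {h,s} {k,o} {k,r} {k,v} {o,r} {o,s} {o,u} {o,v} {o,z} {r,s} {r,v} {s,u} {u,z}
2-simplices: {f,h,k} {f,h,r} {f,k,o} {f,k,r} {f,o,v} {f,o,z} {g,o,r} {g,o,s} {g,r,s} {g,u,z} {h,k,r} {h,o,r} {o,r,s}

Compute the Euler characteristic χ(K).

n_0=10 n_1=29 n_2=13
χ=+10−29+13=-6

χ(K)=-6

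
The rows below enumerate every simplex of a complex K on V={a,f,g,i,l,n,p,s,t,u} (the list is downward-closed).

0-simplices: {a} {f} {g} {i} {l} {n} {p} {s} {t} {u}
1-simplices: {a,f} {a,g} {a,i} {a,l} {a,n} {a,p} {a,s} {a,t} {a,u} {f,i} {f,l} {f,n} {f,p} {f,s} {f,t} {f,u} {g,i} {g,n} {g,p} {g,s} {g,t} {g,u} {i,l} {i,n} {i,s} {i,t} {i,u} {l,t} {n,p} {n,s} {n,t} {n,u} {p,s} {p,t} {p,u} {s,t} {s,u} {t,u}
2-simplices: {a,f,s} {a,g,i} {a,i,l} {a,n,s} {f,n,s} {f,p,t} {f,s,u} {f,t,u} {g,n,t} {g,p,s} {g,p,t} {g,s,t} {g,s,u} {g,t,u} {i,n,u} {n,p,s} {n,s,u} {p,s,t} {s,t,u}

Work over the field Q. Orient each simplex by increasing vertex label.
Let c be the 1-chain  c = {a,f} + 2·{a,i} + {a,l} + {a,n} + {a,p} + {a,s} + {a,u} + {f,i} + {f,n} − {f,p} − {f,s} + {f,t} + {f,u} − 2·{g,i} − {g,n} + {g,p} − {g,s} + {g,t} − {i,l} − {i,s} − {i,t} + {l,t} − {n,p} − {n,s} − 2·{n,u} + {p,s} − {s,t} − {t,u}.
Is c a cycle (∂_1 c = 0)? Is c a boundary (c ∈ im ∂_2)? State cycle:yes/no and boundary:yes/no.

n_0=10 n_1=38 n_2=19  [Q]
∂1: piv[af,ag,ai,al,an,ap,as,at,au] rk=9  ker:fi,fl,fn,fp,fs,ft,fu,gi,gn,gp,gs,gt,gu,il,in,is,it,iu,lt,np,ns,nt,nu,ps,pt,pu,st,su,tu
∂2: piv[afs,agi,ail,ans,fns,fpt,fsu,ftu,gnt,gps,gpt,gst,gsu,gtu,inu,nps,nsu] rk=17  ker:pst,stu
∂1c = −8·{a} − {f} + 2·{g} + 4·{i} − {l} + 5·{n} − {p} − {s} + 2·{t} − {u}

cycle:no boundary:no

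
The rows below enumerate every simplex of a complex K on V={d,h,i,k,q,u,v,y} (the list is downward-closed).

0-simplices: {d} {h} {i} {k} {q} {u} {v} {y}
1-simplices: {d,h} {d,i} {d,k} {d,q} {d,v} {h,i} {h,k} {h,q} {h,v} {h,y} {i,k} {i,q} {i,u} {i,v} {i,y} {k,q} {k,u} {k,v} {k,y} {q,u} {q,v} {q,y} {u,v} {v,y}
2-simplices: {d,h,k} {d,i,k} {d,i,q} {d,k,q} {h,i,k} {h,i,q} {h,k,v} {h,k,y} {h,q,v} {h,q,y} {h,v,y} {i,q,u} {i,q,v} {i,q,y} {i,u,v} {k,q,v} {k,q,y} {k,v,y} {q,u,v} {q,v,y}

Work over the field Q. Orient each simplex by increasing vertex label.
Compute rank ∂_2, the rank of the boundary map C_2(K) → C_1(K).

rank∂_2=15

n_0=8 n_1=24 n_2=20  [Q]
∂1: piv[dh,di,dk,dq,dv,hy,iu] rk=7  ker:hi,hk,hq,hv,ik,iq,iv,iy,kq,ku,kv,ky,qu,qv,qy,uv,vy
∂2: piv[dhk,dik,diq,dkq,hik,hiq,hkv,hky,hqv,hqy,hvy,iqu,iqv,iqy,iuv] rk=15  ker:kqv,kqy,kvy,quv,qvy
rk∂_2=15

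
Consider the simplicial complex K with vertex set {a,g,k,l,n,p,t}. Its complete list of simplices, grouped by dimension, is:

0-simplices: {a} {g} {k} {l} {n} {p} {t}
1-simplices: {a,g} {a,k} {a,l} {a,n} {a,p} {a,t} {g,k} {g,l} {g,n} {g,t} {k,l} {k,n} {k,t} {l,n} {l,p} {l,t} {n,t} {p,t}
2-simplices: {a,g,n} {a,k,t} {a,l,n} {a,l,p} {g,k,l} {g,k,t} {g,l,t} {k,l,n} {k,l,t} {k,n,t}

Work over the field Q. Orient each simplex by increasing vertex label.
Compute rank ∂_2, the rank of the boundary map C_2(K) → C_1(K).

n_0=7 n_1=18 n_2=10  [Q]
∂1: piv[ag,ak,al,an,ap,at] rk=6  ker:gk,gl,gn,gt,kl,kn,kt,ln,lp,lt,nt,pt
∂2: piv[agn,akt,aln,alp,gkl,gkt,glt,kln,knt] rk=9  ker:klt
rk∂_2=9

rank∂_2=9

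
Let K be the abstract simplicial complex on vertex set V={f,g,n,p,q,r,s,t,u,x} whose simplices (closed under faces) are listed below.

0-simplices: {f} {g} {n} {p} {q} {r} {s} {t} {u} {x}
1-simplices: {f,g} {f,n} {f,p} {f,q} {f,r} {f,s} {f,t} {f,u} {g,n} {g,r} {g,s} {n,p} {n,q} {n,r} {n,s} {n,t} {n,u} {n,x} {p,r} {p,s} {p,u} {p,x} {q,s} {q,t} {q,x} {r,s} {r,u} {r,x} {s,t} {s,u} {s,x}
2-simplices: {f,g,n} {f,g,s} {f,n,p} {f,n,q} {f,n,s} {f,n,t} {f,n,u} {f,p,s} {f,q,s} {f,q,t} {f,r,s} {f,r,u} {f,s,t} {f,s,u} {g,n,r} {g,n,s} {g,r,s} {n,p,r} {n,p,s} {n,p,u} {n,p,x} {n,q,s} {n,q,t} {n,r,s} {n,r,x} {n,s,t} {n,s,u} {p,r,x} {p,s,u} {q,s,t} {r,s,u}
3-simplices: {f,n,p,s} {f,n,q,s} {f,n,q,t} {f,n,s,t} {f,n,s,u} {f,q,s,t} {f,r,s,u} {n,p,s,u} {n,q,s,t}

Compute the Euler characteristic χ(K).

χ(K)=1

n_0=10 n_1=31 n_2=31 n_3=9
χ=+10−31+31−9=1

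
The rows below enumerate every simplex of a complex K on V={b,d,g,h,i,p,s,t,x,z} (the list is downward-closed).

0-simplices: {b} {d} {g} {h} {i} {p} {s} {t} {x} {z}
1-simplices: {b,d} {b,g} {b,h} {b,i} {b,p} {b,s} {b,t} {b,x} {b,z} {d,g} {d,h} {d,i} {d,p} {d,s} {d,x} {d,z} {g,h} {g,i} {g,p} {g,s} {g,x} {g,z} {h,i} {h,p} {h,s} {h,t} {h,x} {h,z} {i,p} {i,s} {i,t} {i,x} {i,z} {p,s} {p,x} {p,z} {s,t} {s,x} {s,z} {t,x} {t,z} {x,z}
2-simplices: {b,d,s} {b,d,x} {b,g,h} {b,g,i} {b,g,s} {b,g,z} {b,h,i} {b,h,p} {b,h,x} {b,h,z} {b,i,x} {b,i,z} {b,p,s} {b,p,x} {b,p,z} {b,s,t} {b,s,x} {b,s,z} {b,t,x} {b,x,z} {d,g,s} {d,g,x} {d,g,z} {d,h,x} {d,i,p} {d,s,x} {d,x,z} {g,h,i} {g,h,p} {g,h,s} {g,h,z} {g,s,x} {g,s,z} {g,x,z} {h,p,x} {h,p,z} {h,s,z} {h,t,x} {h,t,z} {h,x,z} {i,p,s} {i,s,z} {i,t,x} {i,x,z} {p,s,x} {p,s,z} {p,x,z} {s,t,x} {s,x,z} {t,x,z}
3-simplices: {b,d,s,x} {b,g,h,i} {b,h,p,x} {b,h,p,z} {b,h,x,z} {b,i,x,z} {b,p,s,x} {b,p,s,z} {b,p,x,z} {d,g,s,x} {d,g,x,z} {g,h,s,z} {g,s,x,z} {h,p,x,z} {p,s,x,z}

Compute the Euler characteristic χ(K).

n_0=10 n_1=42 n_2=50 n_3=15
χ=+10−42+50−15=3

χ(K)=3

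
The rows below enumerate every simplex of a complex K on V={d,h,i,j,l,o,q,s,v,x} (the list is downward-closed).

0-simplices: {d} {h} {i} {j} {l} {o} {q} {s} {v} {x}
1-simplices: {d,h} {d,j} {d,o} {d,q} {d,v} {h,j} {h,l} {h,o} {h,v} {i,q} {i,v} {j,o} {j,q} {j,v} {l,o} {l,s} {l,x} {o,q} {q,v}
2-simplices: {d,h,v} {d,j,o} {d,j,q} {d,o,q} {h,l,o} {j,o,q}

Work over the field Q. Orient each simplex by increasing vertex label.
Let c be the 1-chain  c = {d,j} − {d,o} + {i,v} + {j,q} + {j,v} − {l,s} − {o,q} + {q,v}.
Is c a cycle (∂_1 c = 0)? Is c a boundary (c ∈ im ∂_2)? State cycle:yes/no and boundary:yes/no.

n_0=10 n_1=19 n_2=6  [Q]
∂1: piv[dh,dj,do,dq,dv,hl,iq,ls,lx] rk=9  ker:hj,ho,hv,iv,jo,jq,jv,lo,oq,qv
∂2: piv[dhv,djo,djq,doq,hlo] rk=5  ker:joq
∂1c = −{i} − {j} + {l} − {q} − {s} + 3·{v}

cycle:no boundary:no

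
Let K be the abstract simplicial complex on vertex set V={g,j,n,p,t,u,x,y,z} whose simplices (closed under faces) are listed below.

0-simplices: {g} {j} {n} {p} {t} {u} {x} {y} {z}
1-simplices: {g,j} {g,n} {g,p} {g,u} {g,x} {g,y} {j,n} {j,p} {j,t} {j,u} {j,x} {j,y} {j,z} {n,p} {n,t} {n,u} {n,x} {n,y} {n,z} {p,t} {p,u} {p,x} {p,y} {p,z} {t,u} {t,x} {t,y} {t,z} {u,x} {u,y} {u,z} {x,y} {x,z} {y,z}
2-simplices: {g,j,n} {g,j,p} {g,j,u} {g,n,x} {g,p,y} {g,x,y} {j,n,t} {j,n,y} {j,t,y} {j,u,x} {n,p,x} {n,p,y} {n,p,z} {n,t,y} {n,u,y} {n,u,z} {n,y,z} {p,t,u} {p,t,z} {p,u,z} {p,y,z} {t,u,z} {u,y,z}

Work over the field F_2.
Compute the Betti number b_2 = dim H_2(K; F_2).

b_2=4

n_0=9 n_1=34 n_2=23  [Z2]
∂1: piv[gj,gn,gp,gu,gx,gy,jt,jz] rk=8  ker:jn,jp,ju,jx,jy,np,nt,nu,nx,ny,nz,pt,pu,px,py,pz,tu,tx,ty,tz,ux,uy,uz,xy,xz,yz
∂2: piv[gjn,gjp,gju,gnx,gpy,gxy,jnt,jny,jty,jux,npx,npy,npz,nuy,nuz,nyz,ptu,ptz,puz] rk=19  ker:nty,pyz,tuz,uyz
b_2=(23−19)−0=4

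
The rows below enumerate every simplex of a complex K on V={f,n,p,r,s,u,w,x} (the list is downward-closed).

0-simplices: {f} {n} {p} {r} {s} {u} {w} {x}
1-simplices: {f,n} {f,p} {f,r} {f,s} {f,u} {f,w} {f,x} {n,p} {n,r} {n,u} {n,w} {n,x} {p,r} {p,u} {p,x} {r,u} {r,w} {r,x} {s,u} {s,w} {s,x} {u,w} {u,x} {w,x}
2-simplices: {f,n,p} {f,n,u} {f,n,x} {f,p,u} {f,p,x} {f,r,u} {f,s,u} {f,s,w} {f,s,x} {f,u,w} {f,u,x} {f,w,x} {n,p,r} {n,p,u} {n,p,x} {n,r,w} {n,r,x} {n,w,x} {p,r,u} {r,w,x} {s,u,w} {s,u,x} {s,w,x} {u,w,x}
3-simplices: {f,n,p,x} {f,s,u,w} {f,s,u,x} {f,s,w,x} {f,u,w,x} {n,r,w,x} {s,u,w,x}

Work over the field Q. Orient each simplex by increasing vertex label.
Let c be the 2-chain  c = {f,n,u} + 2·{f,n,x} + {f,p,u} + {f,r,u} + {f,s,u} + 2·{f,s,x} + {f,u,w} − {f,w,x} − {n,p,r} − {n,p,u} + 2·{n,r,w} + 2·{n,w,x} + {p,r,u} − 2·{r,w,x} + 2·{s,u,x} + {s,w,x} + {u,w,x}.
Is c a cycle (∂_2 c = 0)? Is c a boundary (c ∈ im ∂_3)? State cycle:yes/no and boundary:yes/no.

cycle:no boundary:no

n_0=8 n_1=24 n_2=24 n_3=7  [Q]
∂1: piv[fn,fp,fr,fs,fu,fw,fx] rk=7  ker:np,nr,nu,nw,nx,pr,pu,px,ru,rw,rx,su,sw,sx,uw,ux,wx
∂2: piv[fnp,fnu,fnx,fpu,fpx,fru,fsu,fsw,fsx,fuw,fux,fwx,npr,nrw,nrx,nwx,pru] rk=17  ker:npu,npx,rwx,suw,sux,swx,uwx
∂3: piv[fnpx,fsuw,fsux,fswx,fuwx,nrwx] rk=6  ker:suwx
∂2c = 3·{f,n} + {f,p} + {f,r} + 3·{f,s} − 3·{f,u} − 2·{f,w} − 3·{f,x} − 2·{n,p} + 3·{n,r} + 2·{n,u} − {p,u} + 2·{r,u} + 2·{r,x} + 3·{s,u} + {s,w} − {s,x} + 2·{u,w} + {u,x} + {w,x}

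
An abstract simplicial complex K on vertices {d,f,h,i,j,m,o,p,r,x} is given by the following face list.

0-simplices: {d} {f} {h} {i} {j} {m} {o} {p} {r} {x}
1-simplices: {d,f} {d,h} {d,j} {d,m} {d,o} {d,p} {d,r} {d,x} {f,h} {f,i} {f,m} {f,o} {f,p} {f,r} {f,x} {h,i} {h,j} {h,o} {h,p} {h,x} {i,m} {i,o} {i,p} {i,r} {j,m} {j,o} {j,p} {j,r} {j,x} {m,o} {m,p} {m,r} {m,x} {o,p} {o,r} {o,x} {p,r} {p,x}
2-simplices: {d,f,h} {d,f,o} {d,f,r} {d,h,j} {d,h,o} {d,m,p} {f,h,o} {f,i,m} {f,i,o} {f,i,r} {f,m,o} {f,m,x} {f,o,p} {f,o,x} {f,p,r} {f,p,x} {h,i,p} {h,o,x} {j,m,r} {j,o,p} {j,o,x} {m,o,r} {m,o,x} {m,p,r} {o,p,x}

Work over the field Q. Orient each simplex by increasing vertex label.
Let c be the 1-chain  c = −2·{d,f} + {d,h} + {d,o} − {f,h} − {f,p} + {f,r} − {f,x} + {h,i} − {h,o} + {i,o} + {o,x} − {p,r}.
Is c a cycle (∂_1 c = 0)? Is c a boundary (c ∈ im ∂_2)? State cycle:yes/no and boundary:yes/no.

cycle:yes boundary:no

n_0=10 n_1=38 n_2=25  [Q]
∂1: piv[df,dh,dj,dm,do,dp,dr,dx,fi] rk=9  ker:fh,fm,fo,fp,fr,fx,hi,hj,ho,hp,hx,im,io,ip,ir,jm,jo,jp,jr,jx,mo,mp,mr,mx,op,or,ox,pr,px
∂2: piv[dfh,dfo,dfr,dhj,dho,dmp,fim,fio,fir,fmo,fmx,fop,fox,fpr,fpx,hip,hox,jmr,jop,jox,mor,mpr] rk=22  ker:fho,mox,opx
∂1c = 0
c vs im∂2: residual ≠ 0 ⇒ not boundary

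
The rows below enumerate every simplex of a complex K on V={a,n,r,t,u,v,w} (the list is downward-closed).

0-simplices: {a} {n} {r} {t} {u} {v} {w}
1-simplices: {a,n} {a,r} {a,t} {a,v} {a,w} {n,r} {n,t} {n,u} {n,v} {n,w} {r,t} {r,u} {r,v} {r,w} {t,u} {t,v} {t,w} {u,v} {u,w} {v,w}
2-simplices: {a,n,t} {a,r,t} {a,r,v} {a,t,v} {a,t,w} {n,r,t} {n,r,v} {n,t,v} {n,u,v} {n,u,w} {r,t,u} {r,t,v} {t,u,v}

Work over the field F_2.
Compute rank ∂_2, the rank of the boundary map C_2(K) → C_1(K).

rank∂_2=11

n_0=7 n_1=20 n_2=13  [Z2]
∂1: piv[an,ar,at,av,aw,nu] rk=6  ker:nr,nt,nv,nw,rt,ru,rv,rw,tu,tv,tw,uv,uw,vw
∂2: piv[ant,art,arv,atv,atw,nrt,nrv,nuv,nuw,rtu,tuv] rk=11  ker:ntv,rtv
rk∂_2=11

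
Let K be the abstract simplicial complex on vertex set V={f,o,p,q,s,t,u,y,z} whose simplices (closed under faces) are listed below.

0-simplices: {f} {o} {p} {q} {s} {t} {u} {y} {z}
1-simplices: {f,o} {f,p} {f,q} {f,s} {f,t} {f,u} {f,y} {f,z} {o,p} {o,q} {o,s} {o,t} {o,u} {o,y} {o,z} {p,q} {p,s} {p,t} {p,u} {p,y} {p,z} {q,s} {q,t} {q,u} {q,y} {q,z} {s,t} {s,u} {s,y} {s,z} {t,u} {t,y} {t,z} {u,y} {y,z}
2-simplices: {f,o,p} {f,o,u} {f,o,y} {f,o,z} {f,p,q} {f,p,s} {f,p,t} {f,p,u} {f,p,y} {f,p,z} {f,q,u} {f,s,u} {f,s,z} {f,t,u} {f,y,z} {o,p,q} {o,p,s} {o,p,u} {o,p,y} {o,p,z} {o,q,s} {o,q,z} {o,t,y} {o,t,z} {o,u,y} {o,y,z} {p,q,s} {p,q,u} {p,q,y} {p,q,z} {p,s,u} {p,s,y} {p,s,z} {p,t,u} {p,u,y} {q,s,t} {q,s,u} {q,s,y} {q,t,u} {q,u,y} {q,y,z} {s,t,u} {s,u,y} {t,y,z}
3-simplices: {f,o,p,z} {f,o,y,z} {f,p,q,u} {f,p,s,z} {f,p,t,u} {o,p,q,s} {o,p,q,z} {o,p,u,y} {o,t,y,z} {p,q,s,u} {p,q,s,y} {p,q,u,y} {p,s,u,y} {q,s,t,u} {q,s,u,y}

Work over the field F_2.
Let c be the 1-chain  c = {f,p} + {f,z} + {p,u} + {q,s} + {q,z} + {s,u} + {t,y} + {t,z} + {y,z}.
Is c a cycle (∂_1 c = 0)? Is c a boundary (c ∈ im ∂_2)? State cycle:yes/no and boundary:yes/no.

cycle:yes boundary:yes

n_0=9 n_1=35 n_2=44 n_3=15  [Z2]
∂1: piv[fo,fp,fq,fs,ft,fu,fy,fz] rk=8  ker:op,oq,os,ot,ou,oy,oz,pq,ps,pt,pu,py,pz,qs,qt,qu,qy,qz,st,su,sy,sz,tu,ty,tz,uy,yz
∂2: piv[fop,fou,foy,foz,fpq,fps,fpt,fpu,fpy,fpz,fqu,fsu,fsz,ftu,fyz,opq,ops,oqs,oqz,oty,otz,ouy,pqy,psy,qst,qtu] rk=26  ker:opu,opy,opz,oyz,pqs,pqu,pqz,psu,psz,ptu,puy,qsu,qsy,quy,qyz,stu,suy,tyz
∂3: piv[fopz,foyz,fpqu,fpsz,fptu,opqs,opqz,opuy,otyz,pqsu,pqsy,pquy,psuy,qstu] rk=14  ker:qsuy
∂1c = 0
c vs im∂2: reduces to 0 ⇒ boundary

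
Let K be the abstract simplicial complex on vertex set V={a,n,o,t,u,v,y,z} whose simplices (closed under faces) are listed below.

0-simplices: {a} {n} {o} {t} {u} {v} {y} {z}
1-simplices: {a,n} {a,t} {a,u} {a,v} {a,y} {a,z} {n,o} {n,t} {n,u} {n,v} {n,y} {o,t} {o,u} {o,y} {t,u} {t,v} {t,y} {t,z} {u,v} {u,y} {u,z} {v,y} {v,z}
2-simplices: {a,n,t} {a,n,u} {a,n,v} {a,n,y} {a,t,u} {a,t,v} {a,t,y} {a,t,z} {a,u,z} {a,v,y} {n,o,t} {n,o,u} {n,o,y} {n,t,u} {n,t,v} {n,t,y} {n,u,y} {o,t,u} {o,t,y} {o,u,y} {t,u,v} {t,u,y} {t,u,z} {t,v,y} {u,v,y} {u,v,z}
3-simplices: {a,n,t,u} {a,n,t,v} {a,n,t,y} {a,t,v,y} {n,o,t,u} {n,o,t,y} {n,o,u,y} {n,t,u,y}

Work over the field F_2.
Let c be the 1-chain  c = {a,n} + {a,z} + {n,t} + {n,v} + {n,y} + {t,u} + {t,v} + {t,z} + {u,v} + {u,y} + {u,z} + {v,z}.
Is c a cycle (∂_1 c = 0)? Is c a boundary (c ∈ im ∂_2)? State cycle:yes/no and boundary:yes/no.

cycle:yes boundary:yes

n_0=8 n_1=23 n_2=26 n_3=8  [Z2]
∂1: piv[an,at,au,av,ay,az,no] rk=7  ker:nt,nu,nv,ny,ot,ou,oy,tu,tv,ty,tz,uv,uy,uz,vy,vz
∂2: piv[ant,anu,anv,any,atu,atv,aty,atz,auz,avy,not,nou,noy,nuy,tuv,uvz] rk=16  ker:ntu,ntv,nty,otu,oty,ouy,tuy,tuz,tvy,uvy
∂3: piv[antu,antv,anty,atvy,notu,noty,nouy,ntuy] rk=8
∂1c = 0
c vs im∂2: reduces to 0 ⇒ boundary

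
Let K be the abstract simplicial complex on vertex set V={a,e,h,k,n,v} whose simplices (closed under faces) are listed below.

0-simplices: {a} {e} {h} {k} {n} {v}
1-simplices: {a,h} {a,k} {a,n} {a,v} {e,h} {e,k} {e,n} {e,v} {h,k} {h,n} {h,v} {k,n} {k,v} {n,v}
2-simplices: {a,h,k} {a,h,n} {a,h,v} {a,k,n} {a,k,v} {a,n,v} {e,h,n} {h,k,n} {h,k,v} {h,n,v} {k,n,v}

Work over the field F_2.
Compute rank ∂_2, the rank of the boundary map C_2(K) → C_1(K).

n_0=6 n_1=14 n_2=11  [Z2]
∂1: piv[ah,ak,an,av,eh] rk=5  ker:ek,en,ev,hk,hn,hv,kn,kv,nv
∂2: piv[ahk,ahn,ahv,akn,akv,anv,ehn] rk=7  ker:hkn,hkv,hnv,knv
rk∂_2=7

rank∂_2=7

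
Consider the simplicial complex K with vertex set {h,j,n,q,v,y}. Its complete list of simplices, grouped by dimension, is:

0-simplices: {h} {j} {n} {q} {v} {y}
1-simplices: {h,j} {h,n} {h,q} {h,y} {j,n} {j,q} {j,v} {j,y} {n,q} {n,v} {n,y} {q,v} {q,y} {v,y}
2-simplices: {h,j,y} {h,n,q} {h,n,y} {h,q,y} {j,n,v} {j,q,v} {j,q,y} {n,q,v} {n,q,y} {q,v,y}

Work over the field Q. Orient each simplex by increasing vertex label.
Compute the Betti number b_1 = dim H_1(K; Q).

n_0=6 n_1=14 n_2=10  [Q]
∂1: piv[hj,hn,hq,hy,jv] rk=5  ker:jn,jq,jy,nq,nv,ny,qv,qy,vy
∂2: piv[hjy,hnq,hny,hqy,jnv,jqv,jqy,nqv,qvy] rk=9  ker:nqy
b_1=(14−5)−9=0

b_1=0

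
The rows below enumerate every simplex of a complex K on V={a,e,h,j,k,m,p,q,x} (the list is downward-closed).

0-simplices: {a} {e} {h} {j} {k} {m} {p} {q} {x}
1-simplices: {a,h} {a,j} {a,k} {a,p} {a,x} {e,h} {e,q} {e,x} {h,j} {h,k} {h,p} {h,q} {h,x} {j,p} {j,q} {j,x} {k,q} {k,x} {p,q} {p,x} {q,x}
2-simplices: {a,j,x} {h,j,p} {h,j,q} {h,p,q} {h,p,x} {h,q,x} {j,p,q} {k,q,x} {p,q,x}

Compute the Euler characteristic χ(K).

χ(K)=-3

n_0=9 n_1=21 n_2=9
χ=+9−21+9=-3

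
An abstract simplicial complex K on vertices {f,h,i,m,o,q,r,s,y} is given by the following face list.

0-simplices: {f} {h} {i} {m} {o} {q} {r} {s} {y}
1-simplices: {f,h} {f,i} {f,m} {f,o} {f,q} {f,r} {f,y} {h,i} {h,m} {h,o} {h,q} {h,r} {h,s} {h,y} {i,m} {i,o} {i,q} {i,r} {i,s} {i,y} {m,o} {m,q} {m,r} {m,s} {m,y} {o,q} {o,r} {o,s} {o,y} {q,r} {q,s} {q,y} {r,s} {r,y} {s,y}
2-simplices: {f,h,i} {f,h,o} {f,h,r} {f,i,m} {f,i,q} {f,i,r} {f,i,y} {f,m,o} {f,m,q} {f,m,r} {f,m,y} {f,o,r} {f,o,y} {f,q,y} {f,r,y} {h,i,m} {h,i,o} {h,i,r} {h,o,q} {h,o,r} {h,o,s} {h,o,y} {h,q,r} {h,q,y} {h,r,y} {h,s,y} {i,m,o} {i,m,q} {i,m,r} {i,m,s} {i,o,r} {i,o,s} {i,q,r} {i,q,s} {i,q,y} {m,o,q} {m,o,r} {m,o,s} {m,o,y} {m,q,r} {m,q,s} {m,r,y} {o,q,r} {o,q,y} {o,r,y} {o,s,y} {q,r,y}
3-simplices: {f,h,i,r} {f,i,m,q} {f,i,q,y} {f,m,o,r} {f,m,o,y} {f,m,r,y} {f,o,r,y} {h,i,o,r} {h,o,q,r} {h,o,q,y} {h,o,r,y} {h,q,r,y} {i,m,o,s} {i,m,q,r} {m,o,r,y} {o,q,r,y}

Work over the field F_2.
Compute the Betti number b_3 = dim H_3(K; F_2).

n_0=9 n_1=35 n_2=47 n_3=16  [Z2]
∂1: piv[fh,fi,fm,fo,fq,fr,fy,hs] rk=8  ker:hi,hm,ho,hq,hr,hy,im,io,iq,ir,is,iy,mo,mq,mr,ms,my,oq,or,os,oy,qr,qs,qy,rs,ry,sy
∂2: piv[fhi,fho,fhr,fim,fiq,fir,fiy,fmo,fmq,fmr,fmy,for,foy,fqy,fry,him,hio,hoq,hos,hoy,hqr,hqy,hsy,ims,ios,iqs] rk=26  ker:hir,hor,hry,imo,imq,imr,ior,iqr,iqy,moq,mor,mos,moy,mqr,mqs,mry,oqr,oqy,ory,osy,qry
∂3: piv[fhir,fimq,fiqy,fmor,fmoy,fmry,fory,hior,hoqr,hoqy,hory,hqry,imos,imqr] rk=14  ker:mory,oqry
b_3=(16−14)−0=2

b_3=2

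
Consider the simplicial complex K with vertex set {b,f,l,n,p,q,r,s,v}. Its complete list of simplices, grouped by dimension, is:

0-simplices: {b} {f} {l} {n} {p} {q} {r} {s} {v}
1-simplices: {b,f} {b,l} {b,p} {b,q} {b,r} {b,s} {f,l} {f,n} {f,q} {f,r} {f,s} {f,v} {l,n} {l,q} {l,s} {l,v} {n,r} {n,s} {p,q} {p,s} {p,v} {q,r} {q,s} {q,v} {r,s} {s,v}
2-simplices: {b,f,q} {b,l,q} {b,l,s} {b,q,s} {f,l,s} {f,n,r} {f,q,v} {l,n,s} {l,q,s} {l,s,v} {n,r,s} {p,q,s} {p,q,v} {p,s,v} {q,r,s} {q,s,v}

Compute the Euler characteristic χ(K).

χ(K)=-1

n_0=9 n_1=26 n_2=16
χ=+9−26+16=-1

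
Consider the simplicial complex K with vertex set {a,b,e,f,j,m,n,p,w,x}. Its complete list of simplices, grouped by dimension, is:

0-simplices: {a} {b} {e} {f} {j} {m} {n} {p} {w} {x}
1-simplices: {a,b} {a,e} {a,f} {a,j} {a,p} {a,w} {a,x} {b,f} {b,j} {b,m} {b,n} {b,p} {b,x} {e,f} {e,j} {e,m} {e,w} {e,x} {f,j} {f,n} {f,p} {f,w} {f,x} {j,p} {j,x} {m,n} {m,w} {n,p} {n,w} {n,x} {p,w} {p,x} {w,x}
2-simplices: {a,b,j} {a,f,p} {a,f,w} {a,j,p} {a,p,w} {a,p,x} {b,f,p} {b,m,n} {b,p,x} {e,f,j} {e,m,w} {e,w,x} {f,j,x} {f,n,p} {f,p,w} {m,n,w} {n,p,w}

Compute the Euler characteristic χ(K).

χ(K)=-6

n_0=10 n_1=33 n_2=17
χ=+10−33+17=-6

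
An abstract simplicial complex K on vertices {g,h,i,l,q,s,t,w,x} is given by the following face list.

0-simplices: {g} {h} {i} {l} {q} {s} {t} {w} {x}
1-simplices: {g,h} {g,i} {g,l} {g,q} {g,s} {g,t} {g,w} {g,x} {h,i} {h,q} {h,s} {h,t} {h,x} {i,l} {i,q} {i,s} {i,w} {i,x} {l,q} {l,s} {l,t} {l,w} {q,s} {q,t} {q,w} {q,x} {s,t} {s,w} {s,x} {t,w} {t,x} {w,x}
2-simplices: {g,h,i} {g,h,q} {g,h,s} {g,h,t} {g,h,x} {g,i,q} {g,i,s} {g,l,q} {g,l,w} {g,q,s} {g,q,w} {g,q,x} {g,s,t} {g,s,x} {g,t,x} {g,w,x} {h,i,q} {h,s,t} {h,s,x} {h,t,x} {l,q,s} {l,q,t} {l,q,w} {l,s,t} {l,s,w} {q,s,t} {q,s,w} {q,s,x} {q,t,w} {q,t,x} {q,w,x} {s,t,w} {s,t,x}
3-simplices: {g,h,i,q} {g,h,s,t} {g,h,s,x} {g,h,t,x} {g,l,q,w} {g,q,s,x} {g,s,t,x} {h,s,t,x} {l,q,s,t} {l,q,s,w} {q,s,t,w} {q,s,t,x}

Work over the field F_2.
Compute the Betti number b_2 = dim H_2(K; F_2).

n_0=9 n_1=32 n_2=33 n_3=12  [Z2]
∂1: piv[gh,gi,gl,gq,gs,gt,gw,gx] rk=8  ker:hi,hq,hs,ht,hx,il,iq,is,iw,ix,lq,ls,lt,lw,qs,qt,qw,qx,st,sw,sx,tw,tx,wx
∂2: piv[ghi,ghq,ghs,ght,ghx,giq,gis,glq,glw,gqs,gqw,gqx,gst,gsx,gtx,gwx,lqs,lqt,lst,lsw,qtw] rk=21  ker:hiq,hst,hsx,htx,lqw,qst,qsw,qsx,qtx,qwx,stw,stx
∂3: piv[ghiq,ghst,ghsx,ghtx,glqw,gqsx,gstx,lqst,lqsw,qstw,qstx] rk=11  ker:hstx
b_2=(33−21)−11=1

b_2=1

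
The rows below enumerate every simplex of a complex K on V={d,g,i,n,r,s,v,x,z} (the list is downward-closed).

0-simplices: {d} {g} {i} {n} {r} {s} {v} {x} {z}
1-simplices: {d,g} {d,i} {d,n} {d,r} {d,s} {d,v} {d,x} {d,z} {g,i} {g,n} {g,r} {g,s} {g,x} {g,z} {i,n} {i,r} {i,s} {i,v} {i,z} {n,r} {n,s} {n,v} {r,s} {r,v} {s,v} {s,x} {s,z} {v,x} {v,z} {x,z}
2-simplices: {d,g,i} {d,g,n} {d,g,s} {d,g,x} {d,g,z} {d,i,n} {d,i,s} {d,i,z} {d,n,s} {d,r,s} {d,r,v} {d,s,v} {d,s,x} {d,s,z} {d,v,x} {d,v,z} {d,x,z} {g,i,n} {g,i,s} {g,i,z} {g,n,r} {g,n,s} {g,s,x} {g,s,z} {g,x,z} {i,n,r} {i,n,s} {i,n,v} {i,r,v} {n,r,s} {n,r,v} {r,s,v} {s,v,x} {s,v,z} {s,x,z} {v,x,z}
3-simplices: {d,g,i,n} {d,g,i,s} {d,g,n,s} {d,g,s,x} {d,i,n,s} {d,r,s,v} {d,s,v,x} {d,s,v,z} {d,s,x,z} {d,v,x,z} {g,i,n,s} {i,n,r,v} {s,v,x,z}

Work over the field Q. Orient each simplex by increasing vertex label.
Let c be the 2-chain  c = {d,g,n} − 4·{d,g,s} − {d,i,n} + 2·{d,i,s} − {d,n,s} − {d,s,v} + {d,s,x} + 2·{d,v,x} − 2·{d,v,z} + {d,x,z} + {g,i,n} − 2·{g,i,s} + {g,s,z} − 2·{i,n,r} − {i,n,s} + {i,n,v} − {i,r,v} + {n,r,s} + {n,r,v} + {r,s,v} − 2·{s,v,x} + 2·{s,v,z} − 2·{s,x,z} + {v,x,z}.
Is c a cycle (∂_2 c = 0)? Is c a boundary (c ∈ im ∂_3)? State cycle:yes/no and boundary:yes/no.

n_0=9 n_1=30 n_2=36 n_3=13  [Q]
∂1: piv[dg,di,dn,dr,ds,dv,dx,dz] rk=8  ker:gi,gn,gr,gs,gx,gz,in,ir,is,iv,iz,nr,ns,nv,rs,rv,sv,sx,sz,vx,vz,xz
∂2: piv[dgi,dgn,dgs,dgx,dgz,din,dis,diz,dns,drs,drv,dsv,dsx,dsz,dvx,dvz,dxz,gnr,inr,inv,irv,nrs] rk=22  ker:gin,gis,giz,gns,gsx,gsz,gxz,ins,nrv,rsv,svx,svz,sxz,vxz
∂3: piv[dgin,dgis,dgns,dgsx,dins,drsv,dsvx,dsvz,dsxz,dvxz,inrv] rk=11  ker:gins,svxz
∂2c = −3·{d,g} + {d,i} − {d,n} + 3·{d,s} + {d,v} − 2·{d,x} + {d,z} − {g,i} − {g,s} − {g,z} − 2·{i,n} + {i,r} + {i,s} − 3·{n,s} + 2·{r,s} − {r,v} + {s,x} + {s,z} + {v,x} − {v,z}

cycle:no boundary:no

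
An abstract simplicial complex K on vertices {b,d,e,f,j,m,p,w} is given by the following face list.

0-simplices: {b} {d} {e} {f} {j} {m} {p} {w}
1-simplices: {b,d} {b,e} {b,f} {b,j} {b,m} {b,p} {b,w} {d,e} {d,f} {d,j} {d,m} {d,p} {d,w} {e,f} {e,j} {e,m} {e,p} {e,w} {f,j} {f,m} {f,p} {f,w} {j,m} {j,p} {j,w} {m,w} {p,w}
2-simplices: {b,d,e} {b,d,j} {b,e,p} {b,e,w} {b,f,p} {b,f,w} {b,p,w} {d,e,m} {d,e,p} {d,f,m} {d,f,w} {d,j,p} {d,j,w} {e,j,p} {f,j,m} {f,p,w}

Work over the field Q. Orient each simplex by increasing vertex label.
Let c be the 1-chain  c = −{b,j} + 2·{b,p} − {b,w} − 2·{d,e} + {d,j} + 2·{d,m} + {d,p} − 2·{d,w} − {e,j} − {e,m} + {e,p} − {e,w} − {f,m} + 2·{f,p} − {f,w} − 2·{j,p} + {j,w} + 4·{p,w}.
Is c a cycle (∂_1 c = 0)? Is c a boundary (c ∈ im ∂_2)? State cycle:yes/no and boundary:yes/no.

n_0=8 n_1=27 n_2=16  [Q]
∂1: piv[bd,be,bf,bj,bm,bp,bw] rk=7  ker:de,df,dj,dm,dp,dw,ef,ej,em,ep,ew,fj,fm,fp,fw,jm,jp,jw,mw,pw
∂2: piv[bde,bdj,bep,bew,bfp,bfw,bpw,dem,dep,dfm,dfw,djp,djw,ejp,fjm] rk=15  ker:fpw
∂1c = 0
c vs im∂2: reduces to 0 ⇒ boundary

cycle:yes boundary:yes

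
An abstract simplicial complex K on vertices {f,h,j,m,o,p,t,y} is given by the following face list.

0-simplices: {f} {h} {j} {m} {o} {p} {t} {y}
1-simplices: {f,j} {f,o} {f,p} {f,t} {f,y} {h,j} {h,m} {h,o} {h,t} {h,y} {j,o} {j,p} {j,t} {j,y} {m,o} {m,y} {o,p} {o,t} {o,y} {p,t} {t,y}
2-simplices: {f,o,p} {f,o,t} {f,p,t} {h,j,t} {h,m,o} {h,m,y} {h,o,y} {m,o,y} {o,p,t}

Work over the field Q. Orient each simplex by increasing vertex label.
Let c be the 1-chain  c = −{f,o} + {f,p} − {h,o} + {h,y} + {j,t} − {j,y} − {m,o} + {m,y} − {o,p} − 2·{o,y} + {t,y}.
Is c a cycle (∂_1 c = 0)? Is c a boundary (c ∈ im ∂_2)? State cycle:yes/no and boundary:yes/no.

cycle:yes boundary:no

n_0=8 n_1=21 n_2=9  [Q]
∂1: piv[fj,fo,fp,ft,fy,hj,hm] rk=7  ker:ho,ht,hy,jo,jp,jt,jy,mo,my,op,ot,oy,pt,ty
∂2: piv[fop,fot,fpt,hjt,hmo,hmy,hoy] rk=7  ker:moy,opt
∂1c = 0
c vs im∂2: residual ≠ 0 ⇒ not boundary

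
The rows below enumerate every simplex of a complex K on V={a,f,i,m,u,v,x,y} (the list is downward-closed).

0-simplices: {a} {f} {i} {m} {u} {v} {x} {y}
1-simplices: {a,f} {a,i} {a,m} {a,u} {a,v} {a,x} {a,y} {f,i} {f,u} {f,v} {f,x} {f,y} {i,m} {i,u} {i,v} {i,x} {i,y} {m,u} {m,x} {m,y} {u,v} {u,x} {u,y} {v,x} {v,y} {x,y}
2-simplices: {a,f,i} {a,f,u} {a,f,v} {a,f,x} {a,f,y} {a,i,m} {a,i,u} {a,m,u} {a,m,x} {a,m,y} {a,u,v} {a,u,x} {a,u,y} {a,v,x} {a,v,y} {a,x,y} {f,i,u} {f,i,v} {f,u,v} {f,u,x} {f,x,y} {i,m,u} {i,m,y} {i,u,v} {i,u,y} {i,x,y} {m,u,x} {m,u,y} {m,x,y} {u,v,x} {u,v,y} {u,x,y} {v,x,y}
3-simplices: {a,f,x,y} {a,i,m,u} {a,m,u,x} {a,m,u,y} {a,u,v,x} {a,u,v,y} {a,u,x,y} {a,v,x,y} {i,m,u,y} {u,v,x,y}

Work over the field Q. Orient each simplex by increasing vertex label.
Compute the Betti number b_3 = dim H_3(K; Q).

b_3=1

n_0=8 n_1=26 n_2=33 n_3=10  [Q]
∂1: piv[af,ai,am,au,av,ax,ay] rk=7  ker:fi,fu,fv,fx,fy,im,iu,iv,ix,iy,mu,mx,my,uv,ux,uy,vx,vy,xy
∂2: piv[afi,afu,afv,afx,afy,aim,aiu,amu,amx,amy,auv,aux,auy,avx,avy,axy,fiv,imy,ixy] rk=19  ker:fiu,fuv,fux,fxy,imu,iuv,iuy,mux,muy,mxy,uvx,uvy,uxy,vxy
∂3: piv[afxy,aimu,amux,amuy,auvx,auvy,auxy,avxy,imuy] rk=9  ker:uvxy
b_3=(10−9)−0=1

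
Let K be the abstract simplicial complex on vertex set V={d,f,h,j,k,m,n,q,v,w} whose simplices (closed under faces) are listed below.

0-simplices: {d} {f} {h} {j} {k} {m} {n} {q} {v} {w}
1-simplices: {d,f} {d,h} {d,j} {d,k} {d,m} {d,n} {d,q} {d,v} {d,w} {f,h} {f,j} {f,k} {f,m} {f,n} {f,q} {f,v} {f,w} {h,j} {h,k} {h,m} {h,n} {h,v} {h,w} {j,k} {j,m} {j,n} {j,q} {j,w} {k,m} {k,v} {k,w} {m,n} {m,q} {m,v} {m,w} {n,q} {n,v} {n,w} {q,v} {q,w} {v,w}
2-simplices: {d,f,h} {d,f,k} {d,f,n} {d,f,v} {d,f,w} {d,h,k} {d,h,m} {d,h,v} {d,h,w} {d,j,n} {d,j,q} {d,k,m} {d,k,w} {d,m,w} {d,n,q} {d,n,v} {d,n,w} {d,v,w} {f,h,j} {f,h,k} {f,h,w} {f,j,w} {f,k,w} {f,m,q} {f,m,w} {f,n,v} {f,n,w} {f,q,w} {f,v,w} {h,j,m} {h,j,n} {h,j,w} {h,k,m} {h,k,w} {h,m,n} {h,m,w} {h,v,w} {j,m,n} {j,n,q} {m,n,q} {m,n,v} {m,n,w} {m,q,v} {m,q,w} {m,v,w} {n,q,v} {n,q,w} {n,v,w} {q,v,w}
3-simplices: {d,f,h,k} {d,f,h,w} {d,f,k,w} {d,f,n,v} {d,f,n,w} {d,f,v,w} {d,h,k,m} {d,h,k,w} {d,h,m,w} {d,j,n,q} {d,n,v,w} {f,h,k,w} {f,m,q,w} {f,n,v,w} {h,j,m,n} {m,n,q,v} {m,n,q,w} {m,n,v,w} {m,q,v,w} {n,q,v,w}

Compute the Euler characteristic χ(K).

n_0=10 n_1=41 n_2=49 n_3=20
χ=+10−41+49−20=-2

χ(K)=-2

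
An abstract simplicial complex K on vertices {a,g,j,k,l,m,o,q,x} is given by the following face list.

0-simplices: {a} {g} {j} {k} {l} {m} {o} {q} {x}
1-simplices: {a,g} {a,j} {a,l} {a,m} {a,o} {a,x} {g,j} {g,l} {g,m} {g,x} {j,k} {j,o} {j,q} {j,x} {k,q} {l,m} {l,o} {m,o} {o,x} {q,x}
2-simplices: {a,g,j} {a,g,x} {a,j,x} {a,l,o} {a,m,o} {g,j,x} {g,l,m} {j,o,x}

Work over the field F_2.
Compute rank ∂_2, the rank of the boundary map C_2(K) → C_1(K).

rank∂_2=7

n_0=9 n_1=20 n_2=8  [Z2]
∂1: piv[ag,aj,al,am,ao,ax,jk,jq] rk=8  ker:gj,gl,gm,gx,jo,jx,kq,lm,lo,mo,ox,qx
∂2: piv[agj,agx,ajx,alo,amo,glm,jox] rk=7  ker:gjx
rk∂_2=7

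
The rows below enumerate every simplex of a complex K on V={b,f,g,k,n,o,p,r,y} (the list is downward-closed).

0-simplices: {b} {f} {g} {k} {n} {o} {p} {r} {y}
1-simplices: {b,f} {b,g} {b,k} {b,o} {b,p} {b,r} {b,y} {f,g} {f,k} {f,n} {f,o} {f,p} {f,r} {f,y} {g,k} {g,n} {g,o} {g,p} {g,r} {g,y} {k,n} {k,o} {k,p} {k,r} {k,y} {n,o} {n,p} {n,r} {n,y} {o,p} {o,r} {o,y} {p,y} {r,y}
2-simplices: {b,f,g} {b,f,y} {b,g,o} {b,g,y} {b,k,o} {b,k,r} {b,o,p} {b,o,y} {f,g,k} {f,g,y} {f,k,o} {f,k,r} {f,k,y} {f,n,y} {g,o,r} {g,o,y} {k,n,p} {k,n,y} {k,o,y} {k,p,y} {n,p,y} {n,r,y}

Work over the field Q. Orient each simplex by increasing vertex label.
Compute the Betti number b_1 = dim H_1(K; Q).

b_1=7

n_0=9 n_1=34 n_2=22  [Q]
∂1: piv[bf,bg,bk,bo,bp,br,by,fn] rk=8  ker:fg,fk,fo,fp,fr,fy,gk,gn,go,gp,gr,gy,kn,ko,kp,kr,ky,no,np,nr,ny,op,or,oy,py,ry
∂2: piv[bfg,bfy,bgo,bgy,bko,bkr,bop,boy,fgk,fko,fkr,fky,fny,gor,knp,kny,koy,kpy,nry] rk=19  ker:fgy,goy,npy
b_1=(34−8)−19=7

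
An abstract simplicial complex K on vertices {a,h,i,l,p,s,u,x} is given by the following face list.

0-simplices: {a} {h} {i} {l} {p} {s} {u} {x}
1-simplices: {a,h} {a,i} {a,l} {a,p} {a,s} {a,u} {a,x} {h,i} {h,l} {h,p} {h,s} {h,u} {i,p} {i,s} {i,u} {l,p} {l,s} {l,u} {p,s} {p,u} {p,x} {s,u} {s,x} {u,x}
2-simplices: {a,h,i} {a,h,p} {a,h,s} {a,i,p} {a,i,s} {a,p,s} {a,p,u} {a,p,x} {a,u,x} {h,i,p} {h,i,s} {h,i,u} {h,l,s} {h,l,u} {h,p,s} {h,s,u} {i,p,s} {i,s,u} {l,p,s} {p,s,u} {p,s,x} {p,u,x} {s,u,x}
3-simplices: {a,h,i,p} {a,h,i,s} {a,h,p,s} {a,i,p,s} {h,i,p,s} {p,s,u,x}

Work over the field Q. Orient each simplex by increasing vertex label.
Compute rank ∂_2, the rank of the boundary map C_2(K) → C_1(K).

n_0=8 n_1=24 n_2=23 n_3=6  [Q]
∂1: piv[ah,ai,al,ap,as,au,ax] rk=7  ker:hi,hl,hp,hs,hu,ip,is,iu,lp,ls,lu,ps,pu,px,su,sx,ux
∂2: piv[ahi,ahp,ahs,aip,ais,aps,apu,apx,aux,hiu,hls,hlu,hsu,lps,psu,psx] rk=16  ker:hip,his,hps,ips,isu,pux,sux
∂3: piv[ahip,ahis,ahps,aips,psux] rk=5  ker:hips
rk∂_2=16

rank∂_2=16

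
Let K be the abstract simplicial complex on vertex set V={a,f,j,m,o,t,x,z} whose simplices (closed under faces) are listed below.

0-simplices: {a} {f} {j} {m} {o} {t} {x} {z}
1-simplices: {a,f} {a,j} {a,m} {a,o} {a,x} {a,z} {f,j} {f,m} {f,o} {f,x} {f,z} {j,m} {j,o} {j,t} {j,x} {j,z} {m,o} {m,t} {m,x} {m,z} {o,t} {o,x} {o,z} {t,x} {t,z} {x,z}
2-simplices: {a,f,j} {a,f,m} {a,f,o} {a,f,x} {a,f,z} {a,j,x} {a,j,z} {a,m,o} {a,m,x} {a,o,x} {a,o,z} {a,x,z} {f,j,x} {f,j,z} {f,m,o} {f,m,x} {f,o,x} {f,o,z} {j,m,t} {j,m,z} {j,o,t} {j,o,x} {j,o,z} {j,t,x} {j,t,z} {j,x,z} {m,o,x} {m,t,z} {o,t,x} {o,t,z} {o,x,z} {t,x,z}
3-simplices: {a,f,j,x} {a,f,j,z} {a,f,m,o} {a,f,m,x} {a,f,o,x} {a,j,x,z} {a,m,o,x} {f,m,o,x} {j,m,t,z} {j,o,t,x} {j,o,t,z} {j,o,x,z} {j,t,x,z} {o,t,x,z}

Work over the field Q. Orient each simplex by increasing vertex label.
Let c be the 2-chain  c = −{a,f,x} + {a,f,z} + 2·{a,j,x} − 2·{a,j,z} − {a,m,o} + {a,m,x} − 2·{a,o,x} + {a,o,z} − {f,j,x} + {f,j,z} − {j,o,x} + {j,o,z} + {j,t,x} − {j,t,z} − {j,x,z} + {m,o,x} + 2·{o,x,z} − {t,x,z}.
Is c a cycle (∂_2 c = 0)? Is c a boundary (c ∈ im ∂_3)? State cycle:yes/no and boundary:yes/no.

n_0=8 n_1=26 n_2=32 n_3=14  [Q]
∂1: piv[af,aj,am,ao,ax,az,jt] rk=7  ker:fj,fm,fo,fx,fz,jm,jo,jx,jz,mo,mt,mx,mz,ot,ox,oz,tx,tz,xz
∂2: piv[afj,afm,afo,afx,afz,ajx,ajz,amo,amx,aox,aoz,axz,jmt,jmz,jot,jox,jtx,jtz] rk=18  ker:fjx,fjz,fmo,fmx,fox,foz,joz,jxz,mox,mtz,otx,otz,oxz,txz
∂3: piv[afjx,afjz,afmo,afmx,afox,ajxz,amox,jmtz,jotx,jotz,joxz,jtxz] rk=12  ker:fmox,otxz
∂2c = 0
c vs im∂3: residual ≠ 0 ⇒ not boundary

cycle:yes boundary:no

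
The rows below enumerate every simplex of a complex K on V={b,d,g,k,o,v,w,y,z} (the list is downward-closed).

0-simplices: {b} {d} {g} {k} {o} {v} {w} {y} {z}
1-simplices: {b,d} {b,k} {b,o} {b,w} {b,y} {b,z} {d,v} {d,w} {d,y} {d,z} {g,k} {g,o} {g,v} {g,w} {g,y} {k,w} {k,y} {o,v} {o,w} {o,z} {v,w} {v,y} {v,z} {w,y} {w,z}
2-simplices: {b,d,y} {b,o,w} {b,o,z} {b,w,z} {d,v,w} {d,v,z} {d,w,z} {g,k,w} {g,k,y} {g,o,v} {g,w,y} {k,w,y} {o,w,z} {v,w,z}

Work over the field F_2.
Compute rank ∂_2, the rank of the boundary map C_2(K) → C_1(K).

n_0=9 n_1=25 n_2=14  [Z2]
∂1: piv[bd,bk,bo,bw,by,bz,dv,gk] rk=8  ker:dw,dy,dz,go,gv,gw,gy,kw,ky,ov,ow,oz,vw,vy,vz,wy,wz
∂2: piv[bdy,bow,boz,bwz,dvw,dvz,dwz,gkw,gky,gov,gwy] rk=11  ker:kwy,owz,vwz
rk∂_2=11

rank∂_2=11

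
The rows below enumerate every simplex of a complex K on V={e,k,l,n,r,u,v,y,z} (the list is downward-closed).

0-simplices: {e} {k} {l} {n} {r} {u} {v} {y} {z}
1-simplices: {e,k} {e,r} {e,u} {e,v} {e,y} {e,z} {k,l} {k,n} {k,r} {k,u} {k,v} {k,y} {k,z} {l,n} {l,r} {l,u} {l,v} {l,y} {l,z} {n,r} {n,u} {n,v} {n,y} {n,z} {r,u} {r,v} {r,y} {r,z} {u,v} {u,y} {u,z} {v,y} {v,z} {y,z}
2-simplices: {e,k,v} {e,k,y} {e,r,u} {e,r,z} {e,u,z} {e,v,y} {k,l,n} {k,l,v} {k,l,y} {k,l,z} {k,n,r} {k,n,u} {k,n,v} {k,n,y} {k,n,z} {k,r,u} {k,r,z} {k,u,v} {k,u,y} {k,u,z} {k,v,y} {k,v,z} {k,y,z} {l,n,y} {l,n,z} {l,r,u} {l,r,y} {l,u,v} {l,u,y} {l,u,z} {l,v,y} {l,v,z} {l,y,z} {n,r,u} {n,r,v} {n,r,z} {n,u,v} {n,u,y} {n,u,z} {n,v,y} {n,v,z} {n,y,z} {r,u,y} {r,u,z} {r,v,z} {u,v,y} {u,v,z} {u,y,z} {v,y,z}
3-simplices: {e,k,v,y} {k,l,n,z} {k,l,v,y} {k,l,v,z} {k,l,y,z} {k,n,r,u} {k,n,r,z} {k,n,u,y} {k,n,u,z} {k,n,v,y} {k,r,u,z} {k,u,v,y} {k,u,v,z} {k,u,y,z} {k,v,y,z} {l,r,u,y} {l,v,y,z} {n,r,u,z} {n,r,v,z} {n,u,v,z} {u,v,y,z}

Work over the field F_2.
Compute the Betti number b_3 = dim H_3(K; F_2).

n_0=9 n_1=34 n_2=49 n_3=21  [Z2]
∂1: piv[ek,er,eu,ev,ey,ez,kl,kn] rk=8  ker:kr,ku,kv,ky,kz,ln,lr,lu,lv,ly,lz,nr,nu,nv,ny,nz,ru,rv,ry,rz,uv,uy,uz,vy,vz,yz
∂2: piv[ekv,eky,eru,erz,euz,evy,kln,klv,kly,klz,knr,knu,knv,kny,knz,kru,krz,kuv,kuy,kvz,kyz,lru,lry,luv,nrv] rk=25  ker:kuz,kvy,lny,lnz,luy,luz,lvy,lvz,lyz,nru,nrz,nuv,nuy,nuz,nvy,nvz,nyz,ruy,ruz,rvz,uvy,uvz,uyz,vyz
∂3: piv[ekvy,klnz,klvy,klvz,klyz,knru,knrz,knuy,knuz,knvy,kruz,kuvy,kuvz,kuyz,kvyz,lruy,nrvz,nuvz] rk=18  ker:lvyz,nruz,uvyz
b_3=(21−18)−0=3

b_3=3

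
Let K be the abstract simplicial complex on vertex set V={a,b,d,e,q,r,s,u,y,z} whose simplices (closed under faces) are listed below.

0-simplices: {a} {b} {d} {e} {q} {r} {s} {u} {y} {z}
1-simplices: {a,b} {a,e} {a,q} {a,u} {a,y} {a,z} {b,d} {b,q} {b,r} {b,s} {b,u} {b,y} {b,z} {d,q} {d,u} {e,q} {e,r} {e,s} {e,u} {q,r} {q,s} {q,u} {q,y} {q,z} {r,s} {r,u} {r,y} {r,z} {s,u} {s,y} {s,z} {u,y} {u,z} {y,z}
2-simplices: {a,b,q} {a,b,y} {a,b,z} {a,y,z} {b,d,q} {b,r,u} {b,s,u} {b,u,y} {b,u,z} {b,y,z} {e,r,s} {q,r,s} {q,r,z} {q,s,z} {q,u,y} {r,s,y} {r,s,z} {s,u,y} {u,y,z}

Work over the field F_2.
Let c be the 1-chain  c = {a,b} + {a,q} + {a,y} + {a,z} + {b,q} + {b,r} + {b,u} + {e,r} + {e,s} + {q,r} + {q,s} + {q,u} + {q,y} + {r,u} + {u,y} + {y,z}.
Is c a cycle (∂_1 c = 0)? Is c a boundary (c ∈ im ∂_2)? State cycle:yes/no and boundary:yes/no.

cycle:yes boundary:yes

n_0=10 n_1=34 n_2=19  [Z2]
∂1: piv[ab,ae,aq,au,ay,az,bd,br,bs] rk=9  ker:bq,bu,by,bz,dq,du,eq,er,es,eu,qr,qs,qu,qy,qz,rs,ru,ry,rz,su,sy,sz,uy,uz,yz
∂2: piv[abq,aby,abz,ayz,bdq,bru,bsu,buy,buz,ers,qrs,qrz,qsz,quy,rsy,suy] rk=16  ker:byz,rsz,uyz
∂1c = 0
c vs im∂2: reduces to 0 ⇒ boundary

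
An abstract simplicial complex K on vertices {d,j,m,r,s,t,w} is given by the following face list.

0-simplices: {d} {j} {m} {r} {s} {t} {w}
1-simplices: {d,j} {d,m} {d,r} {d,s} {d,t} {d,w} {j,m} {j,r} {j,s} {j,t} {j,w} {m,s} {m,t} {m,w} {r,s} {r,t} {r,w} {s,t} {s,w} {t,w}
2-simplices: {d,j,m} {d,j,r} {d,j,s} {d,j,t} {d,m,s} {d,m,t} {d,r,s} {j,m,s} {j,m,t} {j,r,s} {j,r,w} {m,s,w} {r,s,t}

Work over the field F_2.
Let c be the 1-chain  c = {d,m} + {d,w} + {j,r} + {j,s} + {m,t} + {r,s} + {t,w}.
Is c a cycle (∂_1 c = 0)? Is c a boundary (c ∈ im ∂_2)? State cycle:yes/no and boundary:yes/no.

n_0=7 n_1=20 n_2=13  [Z2]
∂1: piv[dj,dm,dr,ds,dt,dw] rk=6  ker:jm,jr,js,jt,jw,ms,mt,mw,rs,rt,rw,st,sw,tw
∂2: piv[djm,djr,djs,djt,dms,dmt,drs,jrw,msw,rst] rk=10  ker:jms,jmt,jrs
∂1c = 0
c vs im∂2: residual ≠ 0 ⇒ not boundary

cycle:yes boundary:no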